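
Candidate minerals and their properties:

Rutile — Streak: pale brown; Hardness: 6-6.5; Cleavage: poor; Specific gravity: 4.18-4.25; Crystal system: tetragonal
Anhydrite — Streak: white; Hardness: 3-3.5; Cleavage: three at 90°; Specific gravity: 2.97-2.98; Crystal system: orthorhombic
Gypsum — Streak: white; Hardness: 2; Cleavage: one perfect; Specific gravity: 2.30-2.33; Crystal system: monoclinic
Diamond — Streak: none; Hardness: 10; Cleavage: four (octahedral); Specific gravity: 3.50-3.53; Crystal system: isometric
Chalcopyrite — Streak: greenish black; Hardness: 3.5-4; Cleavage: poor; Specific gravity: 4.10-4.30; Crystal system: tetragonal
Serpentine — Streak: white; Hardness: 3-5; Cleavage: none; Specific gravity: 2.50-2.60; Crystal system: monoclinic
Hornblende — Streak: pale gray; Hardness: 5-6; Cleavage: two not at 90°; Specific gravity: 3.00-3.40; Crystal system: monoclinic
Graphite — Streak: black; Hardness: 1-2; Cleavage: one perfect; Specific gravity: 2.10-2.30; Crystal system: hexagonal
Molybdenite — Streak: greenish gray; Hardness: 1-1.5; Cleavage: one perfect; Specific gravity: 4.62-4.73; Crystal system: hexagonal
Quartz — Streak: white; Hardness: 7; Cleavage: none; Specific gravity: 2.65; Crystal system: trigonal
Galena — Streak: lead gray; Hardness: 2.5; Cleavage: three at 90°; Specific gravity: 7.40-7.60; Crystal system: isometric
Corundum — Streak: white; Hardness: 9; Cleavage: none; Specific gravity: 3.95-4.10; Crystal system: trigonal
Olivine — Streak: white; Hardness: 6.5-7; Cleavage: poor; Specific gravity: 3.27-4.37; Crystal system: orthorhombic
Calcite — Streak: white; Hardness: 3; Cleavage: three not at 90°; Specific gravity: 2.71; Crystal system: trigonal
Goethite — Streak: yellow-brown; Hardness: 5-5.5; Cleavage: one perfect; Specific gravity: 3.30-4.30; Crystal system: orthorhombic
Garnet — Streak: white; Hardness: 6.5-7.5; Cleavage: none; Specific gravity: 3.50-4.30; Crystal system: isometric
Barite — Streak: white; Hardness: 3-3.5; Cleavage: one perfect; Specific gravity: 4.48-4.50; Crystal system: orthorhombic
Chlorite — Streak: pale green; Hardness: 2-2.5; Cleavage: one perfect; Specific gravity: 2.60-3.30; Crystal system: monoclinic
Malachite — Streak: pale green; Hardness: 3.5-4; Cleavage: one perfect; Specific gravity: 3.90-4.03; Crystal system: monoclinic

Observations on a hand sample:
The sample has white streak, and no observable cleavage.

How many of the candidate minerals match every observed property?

White streak: Anhydrite, Gypsum, Serpentine, Quartz, Corundum, Olivine, Calcite, Garnet, Barite remain.
No observable cleavage: leaves Serpentine, Quartz, Corundum, Garnet.
Consistent with every observation: Corundum, Garnet, Quartz, Serpentine.
That is 4 minerals.

4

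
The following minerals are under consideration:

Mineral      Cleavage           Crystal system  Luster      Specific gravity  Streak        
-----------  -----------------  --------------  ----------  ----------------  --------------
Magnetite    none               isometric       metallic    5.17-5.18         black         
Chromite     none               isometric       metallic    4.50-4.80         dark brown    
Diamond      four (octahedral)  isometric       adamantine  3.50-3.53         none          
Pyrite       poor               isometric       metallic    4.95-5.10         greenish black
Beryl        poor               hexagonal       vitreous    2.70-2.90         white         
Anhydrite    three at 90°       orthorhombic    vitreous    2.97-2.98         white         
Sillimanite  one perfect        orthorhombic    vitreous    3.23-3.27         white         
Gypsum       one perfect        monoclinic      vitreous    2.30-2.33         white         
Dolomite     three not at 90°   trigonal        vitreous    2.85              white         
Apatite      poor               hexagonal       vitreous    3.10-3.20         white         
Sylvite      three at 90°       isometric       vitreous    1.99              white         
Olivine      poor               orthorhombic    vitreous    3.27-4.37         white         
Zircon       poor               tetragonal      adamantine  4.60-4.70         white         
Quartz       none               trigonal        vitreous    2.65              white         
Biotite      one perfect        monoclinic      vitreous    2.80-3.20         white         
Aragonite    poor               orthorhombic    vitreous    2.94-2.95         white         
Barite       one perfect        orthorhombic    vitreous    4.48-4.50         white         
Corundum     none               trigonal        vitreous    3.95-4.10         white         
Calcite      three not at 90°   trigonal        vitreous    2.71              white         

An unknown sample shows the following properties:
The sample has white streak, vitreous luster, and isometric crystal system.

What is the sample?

White streak eliminates Magnetite, Chromite, Diamond, Pyrite.
Vitreous luster eliminates Zircon.
Isometric crystal system: narrows the field to Sylvite.
Sylvite is the sole remaining match.

Sylvite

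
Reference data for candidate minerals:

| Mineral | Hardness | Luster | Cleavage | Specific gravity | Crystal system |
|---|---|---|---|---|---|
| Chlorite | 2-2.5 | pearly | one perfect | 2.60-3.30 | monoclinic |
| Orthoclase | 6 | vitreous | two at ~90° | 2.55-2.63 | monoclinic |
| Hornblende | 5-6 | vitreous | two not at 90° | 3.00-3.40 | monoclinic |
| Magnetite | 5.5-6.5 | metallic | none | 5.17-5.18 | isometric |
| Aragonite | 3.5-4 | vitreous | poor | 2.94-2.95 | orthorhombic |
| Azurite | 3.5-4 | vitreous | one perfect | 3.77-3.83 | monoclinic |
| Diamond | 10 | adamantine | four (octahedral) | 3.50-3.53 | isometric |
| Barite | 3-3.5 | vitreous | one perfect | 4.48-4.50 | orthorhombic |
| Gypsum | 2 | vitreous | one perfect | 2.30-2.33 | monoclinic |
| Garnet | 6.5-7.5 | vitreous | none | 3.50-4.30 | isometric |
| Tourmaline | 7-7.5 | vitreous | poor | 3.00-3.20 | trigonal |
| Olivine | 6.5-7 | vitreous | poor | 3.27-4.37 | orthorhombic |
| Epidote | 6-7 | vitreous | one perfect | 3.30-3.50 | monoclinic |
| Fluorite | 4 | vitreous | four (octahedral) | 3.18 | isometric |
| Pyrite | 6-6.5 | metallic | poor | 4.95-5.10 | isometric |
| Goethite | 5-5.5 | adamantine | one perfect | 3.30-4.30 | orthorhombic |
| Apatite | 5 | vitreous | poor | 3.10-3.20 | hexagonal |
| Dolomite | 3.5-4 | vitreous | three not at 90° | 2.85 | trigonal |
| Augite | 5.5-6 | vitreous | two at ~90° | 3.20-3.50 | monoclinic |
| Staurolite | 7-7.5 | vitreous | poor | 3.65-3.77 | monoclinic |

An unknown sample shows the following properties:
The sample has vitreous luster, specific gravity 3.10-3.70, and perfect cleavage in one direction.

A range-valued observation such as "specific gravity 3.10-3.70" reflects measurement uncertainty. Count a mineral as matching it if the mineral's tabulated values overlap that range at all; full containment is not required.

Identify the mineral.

Epidote

Vitreous luster is inconsistent with Chlorite, Magnetite, Diamond, Pyrite, Goethite.
Specific gravity 3.10-3.70 eliminates Orthoclase, Aragonite, Azurite, Barite, Gypsum, Dolomite.
Perfect cleavage in one direction: leaves Epidote.
Only Epidote satisfies all observations.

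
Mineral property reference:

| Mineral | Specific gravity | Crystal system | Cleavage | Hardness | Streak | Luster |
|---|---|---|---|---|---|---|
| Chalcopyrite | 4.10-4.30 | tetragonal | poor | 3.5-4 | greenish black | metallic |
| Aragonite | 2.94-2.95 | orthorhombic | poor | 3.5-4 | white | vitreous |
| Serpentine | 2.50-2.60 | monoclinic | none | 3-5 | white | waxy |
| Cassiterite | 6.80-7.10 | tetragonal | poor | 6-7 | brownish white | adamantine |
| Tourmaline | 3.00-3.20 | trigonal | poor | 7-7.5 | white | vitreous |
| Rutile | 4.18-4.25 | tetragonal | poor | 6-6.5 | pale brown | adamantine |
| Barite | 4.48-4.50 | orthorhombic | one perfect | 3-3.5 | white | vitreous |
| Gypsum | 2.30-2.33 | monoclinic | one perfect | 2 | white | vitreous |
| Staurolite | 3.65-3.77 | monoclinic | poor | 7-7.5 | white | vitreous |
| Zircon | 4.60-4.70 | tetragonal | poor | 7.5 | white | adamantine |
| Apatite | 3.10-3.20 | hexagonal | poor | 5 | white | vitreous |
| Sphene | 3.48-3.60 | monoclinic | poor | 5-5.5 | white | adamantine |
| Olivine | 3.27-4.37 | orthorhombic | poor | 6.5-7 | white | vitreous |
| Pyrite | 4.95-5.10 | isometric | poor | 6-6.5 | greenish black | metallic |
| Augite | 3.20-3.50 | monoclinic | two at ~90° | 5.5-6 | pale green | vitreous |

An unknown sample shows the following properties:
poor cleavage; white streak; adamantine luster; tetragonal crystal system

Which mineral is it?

Zircon

Poor cleavage rules out Serpentine, Barite, Gypsum, Augite.
White streak rules out Chalcopyrite, Cassiterite, Rutile, Pyrite.
Adamantine luster: Zircon, Sphene remain.
Tetragonal crystal system excludes Sphene.
Zircon is the sole remaining match.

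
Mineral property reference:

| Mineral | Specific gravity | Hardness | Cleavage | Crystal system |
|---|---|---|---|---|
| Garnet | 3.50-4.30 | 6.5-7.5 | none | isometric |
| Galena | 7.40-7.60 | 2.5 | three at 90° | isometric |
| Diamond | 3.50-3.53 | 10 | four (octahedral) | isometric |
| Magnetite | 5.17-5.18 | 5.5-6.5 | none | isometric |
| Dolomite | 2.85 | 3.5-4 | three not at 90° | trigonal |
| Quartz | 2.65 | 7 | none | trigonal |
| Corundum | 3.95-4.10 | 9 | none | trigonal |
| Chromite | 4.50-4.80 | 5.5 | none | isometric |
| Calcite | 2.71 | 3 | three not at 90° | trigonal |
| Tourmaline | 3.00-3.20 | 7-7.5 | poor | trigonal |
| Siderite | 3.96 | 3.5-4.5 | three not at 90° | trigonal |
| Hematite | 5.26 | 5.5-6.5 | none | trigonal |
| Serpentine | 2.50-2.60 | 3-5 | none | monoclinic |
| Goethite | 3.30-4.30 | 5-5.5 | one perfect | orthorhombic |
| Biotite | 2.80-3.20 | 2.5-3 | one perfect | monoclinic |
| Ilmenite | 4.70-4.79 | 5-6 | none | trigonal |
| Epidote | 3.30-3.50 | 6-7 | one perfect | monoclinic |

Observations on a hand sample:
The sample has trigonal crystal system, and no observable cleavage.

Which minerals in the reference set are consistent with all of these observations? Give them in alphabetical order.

Trigonal crystal system — only Dolomite, Quartz, Corundum, Calcite, Tourmaline, Siderite, Hematite, Ilmenite remain.
No observable cleavage is inconsistent with Dolomite, Calcite, Tourmaline, Siderite.
Remaining candidates: Corundum, Hematite, Ilmenite, Quartz.

Corundum, Hematite, Ilmenite, Quartz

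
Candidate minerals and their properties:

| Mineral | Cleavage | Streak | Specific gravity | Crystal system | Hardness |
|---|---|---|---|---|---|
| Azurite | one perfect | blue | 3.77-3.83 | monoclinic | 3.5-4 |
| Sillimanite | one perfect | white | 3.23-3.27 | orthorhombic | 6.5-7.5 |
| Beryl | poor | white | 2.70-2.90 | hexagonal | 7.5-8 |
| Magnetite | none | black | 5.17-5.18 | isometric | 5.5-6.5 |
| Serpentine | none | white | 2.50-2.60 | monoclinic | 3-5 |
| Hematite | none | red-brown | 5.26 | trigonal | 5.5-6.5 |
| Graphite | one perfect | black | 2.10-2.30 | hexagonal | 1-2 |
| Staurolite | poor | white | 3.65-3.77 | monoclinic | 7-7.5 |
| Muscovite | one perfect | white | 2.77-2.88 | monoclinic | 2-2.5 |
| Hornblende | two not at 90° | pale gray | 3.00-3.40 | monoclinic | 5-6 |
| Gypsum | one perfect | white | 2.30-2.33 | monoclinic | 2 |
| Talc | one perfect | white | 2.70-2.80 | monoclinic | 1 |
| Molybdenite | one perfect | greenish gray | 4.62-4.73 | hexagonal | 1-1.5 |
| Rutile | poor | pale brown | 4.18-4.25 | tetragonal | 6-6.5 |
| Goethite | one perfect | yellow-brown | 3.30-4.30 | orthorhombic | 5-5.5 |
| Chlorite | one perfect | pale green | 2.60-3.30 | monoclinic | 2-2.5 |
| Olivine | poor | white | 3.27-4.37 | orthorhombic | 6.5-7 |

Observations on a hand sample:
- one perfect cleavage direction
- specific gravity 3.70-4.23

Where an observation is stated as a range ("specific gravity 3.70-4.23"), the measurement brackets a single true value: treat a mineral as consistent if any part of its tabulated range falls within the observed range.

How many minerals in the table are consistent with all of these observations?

2

One perfect cleavage direction: leaves Azurite, Sillimanite, Graphite, Muscovite, Gypsum, Talc, Molybdenite, Goethite, Chlorite.
Specific gravity 3.70-4.23: only Azurite, Goethite remain.
Remaining candidates: Azurite, Goethite.
That is 2 minerals.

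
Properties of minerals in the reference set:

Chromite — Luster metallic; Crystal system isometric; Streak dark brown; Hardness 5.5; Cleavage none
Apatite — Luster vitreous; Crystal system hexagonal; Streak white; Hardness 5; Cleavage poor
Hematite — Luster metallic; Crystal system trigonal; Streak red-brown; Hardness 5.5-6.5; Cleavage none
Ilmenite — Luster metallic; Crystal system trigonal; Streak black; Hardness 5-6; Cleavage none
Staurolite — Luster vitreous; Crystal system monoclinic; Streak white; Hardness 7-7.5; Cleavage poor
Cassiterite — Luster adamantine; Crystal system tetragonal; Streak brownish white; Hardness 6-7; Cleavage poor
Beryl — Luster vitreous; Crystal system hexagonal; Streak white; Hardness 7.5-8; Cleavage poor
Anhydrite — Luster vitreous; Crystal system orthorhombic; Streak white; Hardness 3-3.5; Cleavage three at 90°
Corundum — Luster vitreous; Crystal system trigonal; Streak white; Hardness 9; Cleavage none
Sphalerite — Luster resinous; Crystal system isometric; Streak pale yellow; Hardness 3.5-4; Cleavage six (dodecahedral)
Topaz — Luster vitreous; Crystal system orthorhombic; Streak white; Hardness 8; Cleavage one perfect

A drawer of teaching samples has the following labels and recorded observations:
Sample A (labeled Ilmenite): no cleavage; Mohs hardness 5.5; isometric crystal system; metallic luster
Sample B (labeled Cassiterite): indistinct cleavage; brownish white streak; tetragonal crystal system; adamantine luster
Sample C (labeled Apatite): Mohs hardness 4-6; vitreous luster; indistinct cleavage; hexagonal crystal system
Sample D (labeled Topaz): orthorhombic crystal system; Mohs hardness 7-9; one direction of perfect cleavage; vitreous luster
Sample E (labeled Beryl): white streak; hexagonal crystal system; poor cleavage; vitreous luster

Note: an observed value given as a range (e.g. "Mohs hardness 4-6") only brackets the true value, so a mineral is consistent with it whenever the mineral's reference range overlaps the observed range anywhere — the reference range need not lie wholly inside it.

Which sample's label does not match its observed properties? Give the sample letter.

A

Sample A: isometric crystal system is outside the reference for Ilmenite (trigonal system) — mislabeled.
Sample B: observations are consistent with Cassiterite.
Sample C: observations are consistent with Apatite.
Sample D: observations are consistent with Topaz.
Sample E: observations are consistent with Beryl.
Only sample A is inconsistent with its label.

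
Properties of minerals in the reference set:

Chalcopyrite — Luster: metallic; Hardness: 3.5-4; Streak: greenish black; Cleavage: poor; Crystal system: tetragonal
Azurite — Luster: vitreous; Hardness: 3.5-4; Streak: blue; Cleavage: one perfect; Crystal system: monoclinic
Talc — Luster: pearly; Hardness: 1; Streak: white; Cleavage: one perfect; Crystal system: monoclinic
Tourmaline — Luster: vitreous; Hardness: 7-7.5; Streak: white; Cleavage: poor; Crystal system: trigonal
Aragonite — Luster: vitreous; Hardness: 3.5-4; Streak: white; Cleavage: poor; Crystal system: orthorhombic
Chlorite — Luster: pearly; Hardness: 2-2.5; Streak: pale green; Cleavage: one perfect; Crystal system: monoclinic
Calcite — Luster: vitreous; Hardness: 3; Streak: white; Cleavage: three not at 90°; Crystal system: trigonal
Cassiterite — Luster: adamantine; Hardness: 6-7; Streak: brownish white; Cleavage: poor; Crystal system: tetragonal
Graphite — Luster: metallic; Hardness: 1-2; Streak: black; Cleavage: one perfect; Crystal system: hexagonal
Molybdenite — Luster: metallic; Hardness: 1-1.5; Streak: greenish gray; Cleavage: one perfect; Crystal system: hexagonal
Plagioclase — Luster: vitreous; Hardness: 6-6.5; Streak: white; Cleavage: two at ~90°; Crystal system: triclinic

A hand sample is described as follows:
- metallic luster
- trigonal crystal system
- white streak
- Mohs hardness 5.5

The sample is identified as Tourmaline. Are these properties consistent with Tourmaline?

Metallic luster — Tourmaline has vitreous luster; inconsistent.
Trigonal crystal system — consistent with Tourmaline (trigonal system).
White streak — consistent with Tourmaline (white streak).
Mohs hardness 5.5 — Tourmaline has hardness 7-7.5; inconsistent.
2 of the observed properties are inconsistent with Tourmaline.

No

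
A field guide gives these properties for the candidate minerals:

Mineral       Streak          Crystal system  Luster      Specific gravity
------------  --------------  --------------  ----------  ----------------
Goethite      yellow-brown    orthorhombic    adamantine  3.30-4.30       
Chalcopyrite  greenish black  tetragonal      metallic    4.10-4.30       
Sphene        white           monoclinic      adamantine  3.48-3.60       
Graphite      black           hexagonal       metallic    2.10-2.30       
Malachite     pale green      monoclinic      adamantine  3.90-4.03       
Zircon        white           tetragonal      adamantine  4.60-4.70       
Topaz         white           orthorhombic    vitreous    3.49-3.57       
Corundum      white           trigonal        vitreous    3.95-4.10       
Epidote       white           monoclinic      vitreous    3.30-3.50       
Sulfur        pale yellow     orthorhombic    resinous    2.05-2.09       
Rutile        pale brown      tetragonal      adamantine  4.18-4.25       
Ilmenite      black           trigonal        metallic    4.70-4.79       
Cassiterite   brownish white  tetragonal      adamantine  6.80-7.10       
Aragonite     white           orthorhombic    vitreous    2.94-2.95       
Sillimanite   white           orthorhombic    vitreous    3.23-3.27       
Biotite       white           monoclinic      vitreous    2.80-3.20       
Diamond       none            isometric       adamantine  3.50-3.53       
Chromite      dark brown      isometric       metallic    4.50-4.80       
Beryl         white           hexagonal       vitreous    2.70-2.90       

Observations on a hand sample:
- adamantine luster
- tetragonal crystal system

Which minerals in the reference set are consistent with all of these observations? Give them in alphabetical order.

Cassiterite, Rutile, Zircon

Adamantine luster — narrows the field to Goethite, Sphene, Malachite, Zircon, Rutile, Cassiterite, Diamond.
Tetragonal crystal system — narrows the field to Zircon, Rutile, Cassiterite.
Consistent with every observation: Cassiterite, Rutile, Zircon.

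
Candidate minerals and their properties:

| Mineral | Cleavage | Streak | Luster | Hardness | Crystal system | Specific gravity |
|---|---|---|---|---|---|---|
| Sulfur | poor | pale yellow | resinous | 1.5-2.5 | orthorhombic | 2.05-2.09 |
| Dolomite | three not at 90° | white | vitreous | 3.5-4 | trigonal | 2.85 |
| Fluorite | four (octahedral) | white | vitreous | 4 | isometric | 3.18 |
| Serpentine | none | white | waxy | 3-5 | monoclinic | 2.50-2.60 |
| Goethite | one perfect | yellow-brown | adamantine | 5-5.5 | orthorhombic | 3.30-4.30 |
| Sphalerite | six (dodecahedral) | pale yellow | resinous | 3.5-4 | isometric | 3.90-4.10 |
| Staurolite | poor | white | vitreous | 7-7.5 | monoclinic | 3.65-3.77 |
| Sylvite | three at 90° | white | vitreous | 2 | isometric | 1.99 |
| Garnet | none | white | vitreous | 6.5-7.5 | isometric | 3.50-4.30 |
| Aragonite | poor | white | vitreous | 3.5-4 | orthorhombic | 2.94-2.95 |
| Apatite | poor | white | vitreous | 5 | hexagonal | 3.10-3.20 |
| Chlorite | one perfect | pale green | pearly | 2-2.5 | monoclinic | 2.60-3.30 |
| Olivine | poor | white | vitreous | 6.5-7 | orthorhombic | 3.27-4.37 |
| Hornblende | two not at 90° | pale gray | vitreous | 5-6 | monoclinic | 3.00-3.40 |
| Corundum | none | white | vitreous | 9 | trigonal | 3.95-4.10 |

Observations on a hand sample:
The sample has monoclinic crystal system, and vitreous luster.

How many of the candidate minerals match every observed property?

2

Monoclinic crystal system — Serpentine, Staurolite, Chlorite, Hornblende remain.
Vitreous luster rules out Serpentine, Chlorite.
The minerals that satisfy all observations are Hornblende, Staurolite.
That is 2 minerals.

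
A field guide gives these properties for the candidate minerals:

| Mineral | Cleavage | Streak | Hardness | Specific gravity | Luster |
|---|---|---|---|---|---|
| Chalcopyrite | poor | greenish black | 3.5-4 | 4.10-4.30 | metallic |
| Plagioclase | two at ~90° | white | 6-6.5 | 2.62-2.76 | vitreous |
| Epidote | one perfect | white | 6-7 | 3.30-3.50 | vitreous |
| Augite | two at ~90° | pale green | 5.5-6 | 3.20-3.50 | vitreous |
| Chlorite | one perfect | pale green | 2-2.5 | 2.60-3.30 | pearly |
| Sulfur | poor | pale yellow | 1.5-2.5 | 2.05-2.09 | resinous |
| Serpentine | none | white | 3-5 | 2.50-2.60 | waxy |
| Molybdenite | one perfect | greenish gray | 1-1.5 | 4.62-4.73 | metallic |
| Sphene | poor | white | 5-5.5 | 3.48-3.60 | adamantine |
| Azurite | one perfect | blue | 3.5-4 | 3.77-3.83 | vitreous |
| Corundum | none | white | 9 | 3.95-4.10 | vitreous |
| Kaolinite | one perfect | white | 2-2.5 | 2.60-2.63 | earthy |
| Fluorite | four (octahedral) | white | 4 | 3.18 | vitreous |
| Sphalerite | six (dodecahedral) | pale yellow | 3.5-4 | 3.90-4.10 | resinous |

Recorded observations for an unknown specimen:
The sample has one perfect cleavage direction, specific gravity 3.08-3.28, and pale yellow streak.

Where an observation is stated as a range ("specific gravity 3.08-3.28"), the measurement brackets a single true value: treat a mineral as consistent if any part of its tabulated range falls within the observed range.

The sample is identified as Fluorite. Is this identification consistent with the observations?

One perfect cleavage direction — Fluorite has cleavage four (octahedral); a mismatch.
Specific gravity 3.08-3.28 — matches Fluorite (SG 3.18).
Pale yellow streak — Fluorite has white streak; a mismatch.
2 of the observed properties are inconsistent with Fluorite.

No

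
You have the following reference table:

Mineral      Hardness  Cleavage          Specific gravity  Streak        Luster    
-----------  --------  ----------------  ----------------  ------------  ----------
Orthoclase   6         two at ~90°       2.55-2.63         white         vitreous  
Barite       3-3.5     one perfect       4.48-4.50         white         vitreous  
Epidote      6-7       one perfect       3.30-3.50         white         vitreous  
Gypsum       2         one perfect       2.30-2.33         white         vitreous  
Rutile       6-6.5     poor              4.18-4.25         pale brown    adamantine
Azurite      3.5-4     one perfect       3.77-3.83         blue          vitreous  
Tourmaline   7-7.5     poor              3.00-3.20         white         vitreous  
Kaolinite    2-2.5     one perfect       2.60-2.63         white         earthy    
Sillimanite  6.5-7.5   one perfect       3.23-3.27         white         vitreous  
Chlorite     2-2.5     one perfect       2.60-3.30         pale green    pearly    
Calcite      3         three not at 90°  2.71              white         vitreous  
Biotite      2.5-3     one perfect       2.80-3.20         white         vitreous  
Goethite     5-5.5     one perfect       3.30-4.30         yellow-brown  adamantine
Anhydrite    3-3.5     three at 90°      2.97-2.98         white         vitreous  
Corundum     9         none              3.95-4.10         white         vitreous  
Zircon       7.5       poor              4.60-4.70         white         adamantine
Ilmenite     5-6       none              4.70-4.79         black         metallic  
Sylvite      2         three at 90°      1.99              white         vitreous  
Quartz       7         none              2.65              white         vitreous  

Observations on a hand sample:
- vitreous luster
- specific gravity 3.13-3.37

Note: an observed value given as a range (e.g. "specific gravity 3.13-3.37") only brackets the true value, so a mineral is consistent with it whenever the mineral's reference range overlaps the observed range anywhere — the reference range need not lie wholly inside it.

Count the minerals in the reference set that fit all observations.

Vitreous luster is inconsistent with Rutile, Kaolinite, Chlorite, Goethite, Zircon, Ilmenite.
Specific gravity 3.13-3.37: leaves Epidote, Tourmaline, Sillimanite, Biotite.
Consistent with every observation: Biotite, Epidote, Sillimanite, Tourmaline.
That is 4 minerals.

4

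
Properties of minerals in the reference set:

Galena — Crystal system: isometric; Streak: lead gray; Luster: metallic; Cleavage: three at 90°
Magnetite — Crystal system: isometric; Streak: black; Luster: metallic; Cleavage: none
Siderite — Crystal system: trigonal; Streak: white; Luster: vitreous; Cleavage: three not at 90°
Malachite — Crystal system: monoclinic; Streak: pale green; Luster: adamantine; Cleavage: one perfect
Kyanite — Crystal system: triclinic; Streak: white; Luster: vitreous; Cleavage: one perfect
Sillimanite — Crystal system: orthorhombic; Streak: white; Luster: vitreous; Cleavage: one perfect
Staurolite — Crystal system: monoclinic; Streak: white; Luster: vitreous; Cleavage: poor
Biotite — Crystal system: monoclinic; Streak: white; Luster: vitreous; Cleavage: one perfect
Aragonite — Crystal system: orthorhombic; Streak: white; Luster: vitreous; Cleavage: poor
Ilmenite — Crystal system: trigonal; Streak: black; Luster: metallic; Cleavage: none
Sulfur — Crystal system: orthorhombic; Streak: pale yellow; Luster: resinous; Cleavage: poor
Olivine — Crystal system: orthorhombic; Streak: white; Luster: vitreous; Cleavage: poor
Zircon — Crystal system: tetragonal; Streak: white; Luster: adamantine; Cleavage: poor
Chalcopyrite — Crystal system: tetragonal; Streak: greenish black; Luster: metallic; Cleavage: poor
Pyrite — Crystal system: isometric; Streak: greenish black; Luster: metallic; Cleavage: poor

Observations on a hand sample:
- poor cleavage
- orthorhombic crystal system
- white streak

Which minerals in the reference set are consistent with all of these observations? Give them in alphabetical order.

Poor cleavage — narrows the field to Staurolite, Aragonite, Sulfur, Olivine, Zircon, Chalcopyrite, Pyrite.
Orthorhombic crystal system — leaves Aragonite, Sulfur, Olivine.
White streak is inconsistent with Sulfur.
Consistent with every observation: Aragonite, Olivine.

Aragonite, Olivine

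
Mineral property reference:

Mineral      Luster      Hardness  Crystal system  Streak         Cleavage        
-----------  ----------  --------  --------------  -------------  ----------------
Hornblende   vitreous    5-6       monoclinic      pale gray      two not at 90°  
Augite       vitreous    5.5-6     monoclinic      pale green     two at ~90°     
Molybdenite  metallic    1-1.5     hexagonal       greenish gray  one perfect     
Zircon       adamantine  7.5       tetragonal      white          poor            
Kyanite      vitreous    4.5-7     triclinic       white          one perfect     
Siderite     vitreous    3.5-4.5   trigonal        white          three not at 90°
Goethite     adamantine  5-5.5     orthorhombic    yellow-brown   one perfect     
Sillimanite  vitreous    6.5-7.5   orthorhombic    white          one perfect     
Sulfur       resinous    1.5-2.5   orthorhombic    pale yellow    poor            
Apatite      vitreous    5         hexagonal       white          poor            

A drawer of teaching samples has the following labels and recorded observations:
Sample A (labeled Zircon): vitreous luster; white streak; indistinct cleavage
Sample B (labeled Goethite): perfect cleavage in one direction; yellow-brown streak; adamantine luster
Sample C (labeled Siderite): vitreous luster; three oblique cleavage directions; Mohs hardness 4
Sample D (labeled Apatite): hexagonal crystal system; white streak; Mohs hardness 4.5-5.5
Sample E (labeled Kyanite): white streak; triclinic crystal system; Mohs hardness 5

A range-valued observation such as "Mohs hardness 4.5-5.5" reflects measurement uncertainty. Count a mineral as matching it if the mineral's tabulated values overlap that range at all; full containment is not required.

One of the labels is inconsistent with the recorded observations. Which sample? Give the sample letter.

Sample A: Zircon has adamantine luster, but the record shows vitreous luster — this label is wrong.
Sample B: every observation is compatible with the reference values for Goethite.
Sample C: every observation is compatible with the reference values for Siderite.
Sample D: every observation is compatible with the reference values for Apatite.
Sample E: every observation is compatible with the reference values for Kyanite.
The mislabeled specimen is A.

A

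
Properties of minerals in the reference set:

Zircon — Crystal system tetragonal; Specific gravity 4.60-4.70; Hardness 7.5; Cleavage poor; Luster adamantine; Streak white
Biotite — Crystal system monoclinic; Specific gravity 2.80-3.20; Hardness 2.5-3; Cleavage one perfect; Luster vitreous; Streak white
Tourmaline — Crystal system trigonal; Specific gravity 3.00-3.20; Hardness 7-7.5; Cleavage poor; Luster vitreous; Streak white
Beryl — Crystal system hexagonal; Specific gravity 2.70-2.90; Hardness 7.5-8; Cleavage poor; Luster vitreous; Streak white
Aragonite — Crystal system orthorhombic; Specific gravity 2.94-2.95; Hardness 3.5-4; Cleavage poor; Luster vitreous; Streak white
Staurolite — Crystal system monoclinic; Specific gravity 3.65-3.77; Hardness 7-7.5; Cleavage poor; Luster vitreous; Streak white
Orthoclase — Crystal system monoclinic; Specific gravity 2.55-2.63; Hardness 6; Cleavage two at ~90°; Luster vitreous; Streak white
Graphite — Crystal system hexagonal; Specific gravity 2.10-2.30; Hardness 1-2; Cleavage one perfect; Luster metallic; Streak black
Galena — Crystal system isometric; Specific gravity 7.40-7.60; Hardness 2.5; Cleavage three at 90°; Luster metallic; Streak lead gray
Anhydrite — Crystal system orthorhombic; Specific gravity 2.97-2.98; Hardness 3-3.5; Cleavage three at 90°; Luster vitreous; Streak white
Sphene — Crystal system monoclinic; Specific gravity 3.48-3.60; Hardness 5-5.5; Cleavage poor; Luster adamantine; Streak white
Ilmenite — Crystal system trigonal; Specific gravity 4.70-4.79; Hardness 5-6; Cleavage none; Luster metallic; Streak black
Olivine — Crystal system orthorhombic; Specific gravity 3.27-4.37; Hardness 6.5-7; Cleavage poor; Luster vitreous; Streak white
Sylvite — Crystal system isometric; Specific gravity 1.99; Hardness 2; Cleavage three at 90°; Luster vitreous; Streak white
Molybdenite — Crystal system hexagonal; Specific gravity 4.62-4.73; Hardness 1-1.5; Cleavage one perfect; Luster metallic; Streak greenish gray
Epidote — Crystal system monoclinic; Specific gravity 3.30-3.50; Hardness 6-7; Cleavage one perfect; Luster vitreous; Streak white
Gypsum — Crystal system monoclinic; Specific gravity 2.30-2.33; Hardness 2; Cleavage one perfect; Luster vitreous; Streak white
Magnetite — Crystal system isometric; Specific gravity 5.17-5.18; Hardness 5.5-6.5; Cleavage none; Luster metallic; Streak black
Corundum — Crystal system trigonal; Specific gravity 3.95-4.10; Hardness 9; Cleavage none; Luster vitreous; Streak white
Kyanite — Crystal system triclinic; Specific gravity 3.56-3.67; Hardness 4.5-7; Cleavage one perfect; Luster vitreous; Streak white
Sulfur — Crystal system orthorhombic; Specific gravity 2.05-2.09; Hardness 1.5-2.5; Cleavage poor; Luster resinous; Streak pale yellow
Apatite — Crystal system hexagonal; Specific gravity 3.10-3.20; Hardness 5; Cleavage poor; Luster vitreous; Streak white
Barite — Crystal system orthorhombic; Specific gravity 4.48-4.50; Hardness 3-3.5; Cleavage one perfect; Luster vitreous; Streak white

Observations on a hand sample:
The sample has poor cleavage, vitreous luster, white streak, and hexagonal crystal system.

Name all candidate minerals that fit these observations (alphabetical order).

Apatite, Beryl

Poor cleavage: Zircon, Tourmaline, Beryl, Aragonite, Staurolite, Sphene, Olivine, Sulfur, Apatite remain.
Vitreous luster eliminates Zircon, Sphene, Sulfur.
White streak: no further eliminations.
Hexagonal crystal system: leaves Beryl, Apatite.
Remaining candidates: Apatite, Beryl.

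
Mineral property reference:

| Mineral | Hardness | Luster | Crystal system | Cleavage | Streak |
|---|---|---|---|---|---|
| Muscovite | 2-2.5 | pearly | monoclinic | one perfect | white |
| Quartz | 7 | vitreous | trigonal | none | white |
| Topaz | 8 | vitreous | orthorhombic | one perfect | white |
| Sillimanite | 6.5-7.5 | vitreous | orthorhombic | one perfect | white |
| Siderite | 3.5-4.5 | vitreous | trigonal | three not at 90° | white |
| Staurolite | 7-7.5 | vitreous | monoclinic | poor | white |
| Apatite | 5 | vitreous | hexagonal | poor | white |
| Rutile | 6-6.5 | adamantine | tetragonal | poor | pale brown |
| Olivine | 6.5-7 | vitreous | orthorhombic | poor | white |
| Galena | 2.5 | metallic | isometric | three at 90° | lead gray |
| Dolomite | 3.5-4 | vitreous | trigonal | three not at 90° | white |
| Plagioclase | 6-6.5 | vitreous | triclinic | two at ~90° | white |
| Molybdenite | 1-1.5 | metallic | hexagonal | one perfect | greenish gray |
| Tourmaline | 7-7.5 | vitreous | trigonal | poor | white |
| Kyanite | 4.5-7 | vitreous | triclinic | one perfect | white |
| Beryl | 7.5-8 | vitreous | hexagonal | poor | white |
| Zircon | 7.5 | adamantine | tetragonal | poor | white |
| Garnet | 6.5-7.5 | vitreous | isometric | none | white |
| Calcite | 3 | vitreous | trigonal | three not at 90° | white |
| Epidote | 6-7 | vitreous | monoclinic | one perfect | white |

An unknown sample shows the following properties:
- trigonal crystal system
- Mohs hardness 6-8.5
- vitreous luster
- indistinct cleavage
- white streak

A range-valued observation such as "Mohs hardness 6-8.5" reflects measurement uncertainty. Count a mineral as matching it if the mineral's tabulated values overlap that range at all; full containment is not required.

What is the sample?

Tourmaline

Trigonal crystal system — only Quartz, Siderite, Dolomite, Tourmaline, Calcite remain.
Mohs hardness 6-8.5 — Quartz, Tourmaline remain.
Vitreous luster — consistent with all remaining minerals.
Indistinct cleavage is inconsistent with Quartz.
White streak — no further eliminations.
The only mineral consistent with every observation is Tourmaline.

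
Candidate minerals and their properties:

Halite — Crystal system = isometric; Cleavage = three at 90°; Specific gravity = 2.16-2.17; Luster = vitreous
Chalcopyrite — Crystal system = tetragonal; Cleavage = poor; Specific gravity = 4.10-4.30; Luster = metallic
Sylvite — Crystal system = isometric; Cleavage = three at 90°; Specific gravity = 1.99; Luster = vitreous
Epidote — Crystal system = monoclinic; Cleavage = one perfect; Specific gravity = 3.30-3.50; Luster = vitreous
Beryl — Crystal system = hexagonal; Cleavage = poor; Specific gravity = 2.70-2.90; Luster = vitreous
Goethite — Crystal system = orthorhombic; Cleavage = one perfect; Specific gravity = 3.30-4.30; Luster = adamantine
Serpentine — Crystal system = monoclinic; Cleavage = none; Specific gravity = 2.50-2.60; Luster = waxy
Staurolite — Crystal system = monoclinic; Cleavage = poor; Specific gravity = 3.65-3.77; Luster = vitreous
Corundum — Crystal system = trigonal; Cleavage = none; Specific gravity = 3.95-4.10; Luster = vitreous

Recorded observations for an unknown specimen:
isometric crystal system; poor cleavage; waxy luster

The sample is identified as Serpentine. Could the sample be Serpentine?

Isometric crystal system — Serpentine has monoclinic system; which does not match.
Poor cleavage — Serpentine has cleavage none; which does not match.
Waxy luster — consistent with Serpentine (waxy luster).
2 of the observed properties are inconsistent with Serpentine.

Inconsistent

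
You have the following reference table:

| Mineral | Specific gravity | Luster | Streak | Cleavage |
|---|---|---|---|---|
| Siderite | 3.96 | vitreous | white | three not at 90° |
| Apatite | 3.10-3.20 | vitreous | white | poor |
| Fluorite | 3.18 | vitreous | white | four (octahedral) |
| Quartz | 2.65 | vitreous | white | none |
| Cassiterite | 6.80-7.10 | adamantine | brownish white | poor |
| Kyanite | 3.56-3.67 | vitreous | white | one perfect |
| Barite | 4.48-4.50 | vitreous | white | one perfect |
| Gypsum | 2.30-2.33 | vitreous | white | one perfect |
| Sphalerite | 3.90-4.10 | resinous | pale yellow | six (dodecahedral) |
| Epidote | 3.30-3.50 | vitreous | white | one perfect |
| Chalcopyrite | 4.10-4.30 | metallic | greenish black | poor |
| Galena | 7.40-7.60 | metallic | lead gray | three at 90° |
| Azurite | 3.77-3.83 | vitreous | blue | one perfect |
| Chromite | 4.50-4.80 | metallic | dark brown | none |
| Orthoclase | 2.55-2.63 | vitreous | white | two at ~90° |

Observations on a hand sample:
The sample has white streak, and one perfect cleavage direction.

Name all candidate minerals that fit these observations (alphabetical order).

White streak eliminates Cassiterite, Sphalerite, Chalcopyrite, Galena, Azurite, Chromite.
One perfect cleavage direction: Kyanite, Barite, Gypsum, Epidote remain.
Remaining candidates: Barite, Epidote, Gypsum, Kyanite.

Barite, Epidote, Gypsum, Kyanite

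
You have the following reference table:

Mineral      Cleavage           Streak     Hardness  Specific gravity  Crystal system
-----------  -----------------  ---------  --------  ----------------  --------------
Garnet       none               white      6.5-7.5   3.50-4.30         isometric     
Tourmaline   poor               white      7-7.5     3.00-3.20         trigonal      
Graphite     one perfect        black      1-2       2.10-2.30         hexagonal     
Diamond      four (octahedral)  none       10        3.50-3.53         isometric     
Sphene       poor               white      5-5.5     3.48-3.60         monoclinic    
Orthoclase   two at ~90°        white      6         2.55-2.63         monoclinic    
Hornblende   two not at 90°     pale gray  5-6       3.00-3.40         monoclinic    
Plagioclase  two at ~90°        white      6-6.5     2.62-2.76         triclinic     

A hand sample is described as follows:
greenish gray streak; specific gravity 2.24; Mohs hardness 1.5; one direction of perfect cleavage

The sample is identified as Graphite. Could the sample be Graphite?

Inconsistent

Greenish gray streak — Graphite has black streak; inconsistent.
Specific gravity 2.24 — consistent with Graphite (SG 2.10-2.30).
Mohs hardness 1.5 — consistent with Graphite (hardness 1-2).
One direction of perfect cleavage — consistent with Graphite (cleavage one perfect).
The streak observation rules out Graphite.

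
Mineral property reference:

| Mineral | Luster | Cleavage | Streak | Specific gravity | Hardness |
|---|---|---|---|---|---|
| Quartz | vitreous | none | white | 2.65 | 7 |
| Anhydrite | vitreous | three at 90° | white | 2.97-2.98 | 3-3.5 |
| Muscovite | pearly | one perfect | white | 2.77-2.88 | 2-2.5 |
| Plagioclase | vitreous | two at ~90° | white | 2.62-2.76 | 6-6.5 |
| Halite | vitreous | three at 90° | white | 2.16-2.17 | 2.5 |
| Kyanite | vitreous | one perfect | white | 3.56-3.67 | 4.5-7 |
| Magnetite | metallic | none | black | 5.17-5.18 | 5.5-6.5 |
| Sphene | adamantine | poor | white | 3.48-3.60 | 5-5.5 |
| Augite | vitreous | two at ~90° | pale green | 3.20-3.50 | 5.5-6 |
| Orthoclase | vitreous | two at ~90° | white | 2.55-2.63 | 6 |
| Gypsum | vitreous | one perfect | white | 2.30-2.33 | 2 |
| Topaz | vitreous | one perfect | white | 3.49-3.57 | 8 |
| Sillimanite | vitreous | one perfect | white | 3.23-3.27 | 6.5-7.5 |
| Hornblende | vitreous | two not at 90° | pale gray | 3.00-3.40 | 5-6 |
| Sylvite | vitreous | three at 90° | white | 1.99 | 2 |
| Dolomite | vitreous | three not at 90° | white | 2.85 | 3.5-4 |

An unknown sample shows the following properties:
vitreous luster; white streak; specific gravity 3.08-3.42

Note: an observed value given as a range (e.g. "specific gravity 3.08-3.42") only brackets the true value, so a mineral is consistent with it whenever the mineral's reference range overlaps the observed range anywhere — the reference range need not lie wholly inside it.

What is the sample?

Sillimanite

Vitreous luster eliminates Muscovite, Magnetite, Sphene.
White streak rules out Augite, Hornblende.
Specific gravity 3.08-3.42 — Sillimanite remains.
Only Sillimanite satisfies all observations.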